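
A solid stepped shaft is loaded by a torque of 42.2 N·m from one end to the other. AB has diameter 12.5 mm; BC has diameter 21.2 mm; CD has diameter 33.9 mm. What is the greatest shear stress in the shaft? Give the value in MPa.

110 MPa

Under the same torque, τ_max = 16T/(πd³) is largest where d is smallest — segment AB (d = 12.5 mm).
τ_max = 16·42.20/(π·(0.0125)³) = 1.100×10^8 Pa.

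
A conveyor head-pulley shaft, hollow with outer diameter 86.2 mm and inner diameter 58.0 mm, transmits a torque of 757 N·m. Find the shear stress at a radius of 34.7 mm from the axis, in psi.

884 psi

J = π(d_o⁴ − d_i⁴)/32 = π(0.0862⁴ − 0.0580⁴)/32 = 4.309×10^-6 m⁴.
Shear stress varies linearly with radius: τ = T·r/J = 757.0 × 0.0347 / 4.309×10^-6 = 6.096×10^6 Pa.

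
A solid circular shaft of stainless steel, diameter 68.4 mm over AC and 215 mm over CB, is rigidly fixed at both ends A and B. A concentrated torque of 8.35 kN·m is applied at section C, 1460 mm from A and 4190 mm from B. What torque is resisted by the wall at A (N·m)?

Compatibility: T_A·a/J_AC = T_B·b/J_CB with T_A + T_B = T₀.
J_AC = 2.15×10^-6 m⁴, J_CB = 2.10×10^-4 m⁴, so T_A = T₀·(J_AC/a)/((J_AC/a)+(J_CB/b)) = 238.5 N·m, T_B = 8112 N·m.

238 N·m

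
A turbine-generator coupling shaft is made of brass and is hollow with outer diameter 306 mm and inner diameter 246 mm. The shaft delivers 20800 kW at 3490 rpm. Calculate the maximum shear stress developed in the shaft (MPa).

ω = 2π·3490/60 = 365.5 rad/s, so T = P/ω = 20800×10³ / 365.5 = 56910 N·m.
J = π(d_o⁴ − d_i⁴)/32 = π(0.306⁴ − 0.246⁴)/32 = 5.012×10^-4 m⁴.
τ_max = T·r/J = 56910 × 0.153 / 5.012×10^-4 = 1.737×10^7 Pa.

17.4 MPa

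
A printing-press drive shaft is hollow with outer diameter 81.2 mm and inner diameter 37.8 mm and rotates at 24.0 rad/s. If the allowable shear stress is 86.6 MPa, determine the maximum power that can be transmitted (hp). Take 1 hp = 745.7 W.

J = π(d_o⁴ − d_i⁴)/32 = π(0.0812⁴ − 0.0378⁴)/32 = 4.068×10^-6 m⁴.
T_max = τ_allow·J/r = 8.66×10^7 × 4.068×10^-6 / 0.0406 = 8676 N·m.
ω = 24.0 rad/s, so P_max = T_max·ω = 2.082×10^5 W.

279 hp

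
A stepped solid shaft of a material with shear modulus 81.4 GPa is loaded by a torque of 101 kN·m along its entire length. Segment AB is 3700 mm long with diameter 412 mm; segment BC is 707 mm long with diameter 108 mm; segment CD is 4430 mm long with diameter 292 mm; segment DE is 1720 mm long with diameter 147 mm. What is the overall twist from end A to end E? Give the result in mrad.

122 mrad

J_AB = π(0.412)⁴/32 = 2.83×10^-3 m⁴; J_BC = π(0.108)⁴/32 = 1.34×10^-5 m⁴; J_CD = π(0.292)⁴/32 = 7.14×10^-4 m⁴; J_DE = π(0.147)⁴/32 = 4.58×10^-5 m⁴.
θ = (T/G)·Σ L_i/J_i = (101000/81.4×10⁹)·(3.70/2.83×10^-3 + 0.707/1.34×10^-5 + 4.43/7.14×10^-4 + 1.72/4.58×10^-5) = 0.1216 rad.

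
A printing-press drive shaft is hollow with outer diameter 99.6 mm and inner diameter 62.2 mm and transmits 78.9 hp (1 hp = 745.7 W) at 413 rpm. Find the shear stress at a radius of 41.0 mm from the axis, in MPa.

6.81 MPa

ω = 2π·413/60 = 43.25 rad/s, so T = P/ω = 78.9×745.7 / 43.25 = 1360 N·m.
J = π(d_o⁴ − d_i⁴)/32 = π(0.0996⁴ − 0.0622⁴)/32 = 8.192×10^-6 m⁴.
Shear stress varies linearly with radius: τ = T·r/J = 1360 × 0.0410 / 8.192×10^-6 = 6.809×10^6 Pa.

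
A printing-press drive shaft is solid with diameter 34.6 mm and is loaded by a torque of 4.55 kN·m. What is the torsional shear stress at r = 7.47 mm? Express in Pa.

2.42e8 Pa

J = πd⁴/32 = π(0.0346)⁴/32 = 1.407×10^-7 m⁴.
Shear stress varies linearly with radius: τ = T·r/J = 4550 × 0.00747 / 1.407×10^-7 = 2.416×10^8 Pa.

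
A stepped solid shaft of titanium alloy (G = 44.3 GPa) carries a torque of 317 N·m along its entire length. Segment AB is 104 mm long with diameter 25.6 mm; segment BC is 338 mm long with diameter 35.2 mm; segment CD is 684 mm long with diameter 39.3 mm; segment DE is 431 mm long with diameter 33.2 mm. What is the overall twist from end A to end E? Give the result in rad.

0.0805 rad

J_AB = π(0.0256)⁴/32 = 4.22×10^-8 m⁴; J_BC = π(0.0352)⁴/32 = 1.51×10^-7 m⁴; J_CD = π(0.0393)⁴/32 = 2.34×10^-7 m⁴; J_DE = π(0.0332)⁴/32 = 1.19×10^-7 m⁴.
θ = (T/G)·Σ L_i/J_i = (317.0/44.3×10⁹)·(0.104/4.22×10^-8 + 0.338/1.51×10^-7 + 0.684/2.34×10^-7 + 0.431/1.19×10^-7) = 0.08045 rad.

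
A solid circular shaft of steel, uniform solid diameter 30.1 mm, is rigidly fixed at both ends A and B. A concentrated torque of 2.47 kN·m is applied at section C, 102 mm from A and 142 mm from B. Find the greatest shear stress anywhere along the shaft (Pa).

2.68e8 Pa

With uniform GJ and both ends fixed, compatibility θ_AC = θ_CB gives T_A·a = T_B·b, together with T_A + T_B = T₀.
T_A = T₀·b/(a+b) = 2470·142/244.0 = 1437 N·m; T_B = 1033 N·m.
τ in each portion: τ_AC = 2.68×10^8 Pa, τ_CB = 1.93×10^8 Pa; maximum is in AC.
τ_max = T_AC·r/J = 1437·0.0151/8.06×10^-8 = 2.685×10^8 Pa.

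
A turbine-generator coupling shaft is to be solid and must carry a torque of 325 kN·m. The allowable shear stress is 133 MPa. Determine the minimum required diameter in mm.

For a solid shaft τ_max = 16T/(πd³), so d = (16T/(π τ_allow))^(1/3) = (16·325000/(π·1.33×10^8))^(1/3) = 0.2317 m.

232 mm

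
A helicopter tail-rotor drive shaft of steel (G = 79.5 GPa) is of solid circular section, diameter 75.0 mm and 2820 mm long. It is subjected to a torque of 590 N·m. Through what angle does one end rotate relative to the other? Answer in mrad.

J = πd⁴/32 = π(0.0750)⁴/32 = 3.106×10^-6 m⁴.
θ = T·L/(G·J) = 590.0 × 2.82 / (79.5×10⁹ × 3.106×10^-6) = 6.737×10^-3 rad.

6.74 mrad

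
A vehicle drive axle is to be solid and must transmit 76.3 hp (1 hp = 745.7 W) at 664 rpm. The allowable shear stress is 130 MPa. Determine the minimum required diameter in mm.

31.8 mm

ω = 2π·664/60 = 69.53 rad/s, so T = P/ω = 76.3×745.7 / 69.53 = 818.3 N·m.
For a solid shaft τ_max = 16T/(πd³), so d = (16T/(π τ_allow))^(1/3) = (16·818.3/(π·1.30×10^8))^(1/3) = 0.03177 m.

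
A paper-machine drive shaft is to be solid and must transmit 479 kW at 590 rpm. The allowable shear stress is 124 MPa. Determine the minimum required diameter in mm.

ω = 2π·590/60 = 61.78 rad/s, so T = P/ω = 479×10³ / 61.78 = 7753 N·m.
For a solid shaft τ_max = 16T/(πd³), so d = (16T/(π τ_allow))^(1/3) = (16·7753/(π·1.24×10^8))^(1/3) = 0.06829 m.

68.3 mm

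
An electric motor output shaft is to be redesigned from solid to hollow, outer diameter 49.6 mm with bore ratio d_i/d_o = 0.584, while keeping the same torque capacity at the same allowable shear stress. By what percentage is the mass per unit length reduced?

28.4 %

Equal τ_max and T ⇒ the solid shaft needs d_s³ = d_o³(1−k⁴), so d_s = 49.6·(1−0.584⁴)^(1/3) = 47.60 mm.
Area ratio A_h/A_s = d_o²(1−k²)/d_s² = (1−k²)/(1−k⁴)^(2/3) = 0.7156.
Mass saving = 1 − 0.7156 = 28.4 %.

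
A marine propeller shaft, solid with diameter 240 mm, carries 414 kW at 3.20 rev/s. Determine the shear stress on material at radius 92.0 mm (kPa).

ω = 2π·3.20 = 20.11 rad/s, so T = P/ω = 414×10³ / 20.11 = 20590 N·m.
J = πd⁴/32 = π(0.240)⁴/32 = 3.257×10^-4 m⁴.
Shear stress varies linearly with radius: τ = T·r/J = 20590 × 0.0920 / 3.257×10^-4 = 5.816×10^6 Pa.

5820 kPa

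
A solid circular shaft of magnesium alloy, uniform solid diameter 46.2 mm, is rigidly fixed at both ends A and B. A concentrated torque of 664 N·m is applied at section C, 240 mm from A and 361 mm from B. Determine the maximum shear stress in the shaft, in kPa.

20600 kPa

With uniform GJ and both ends fixed, compatibility θ_AC = θ_CB gives T_A·a = T_B·b, together with T_A + T_B = T₀.
T_A = T₀·b/(a+b) = 664.0·361/601.0 = 398.8 N·m; T_B = 265.2 N·m.
τ in each portion: τ_AC = 2.06×10^7 Pa, τ_CB = 1.37×10^7 Pa; maximum is in AC.
τ_max = T_AC·r/J = 398.8·0.0231/4.47×10^-7 = 2.060×10^7 Pa.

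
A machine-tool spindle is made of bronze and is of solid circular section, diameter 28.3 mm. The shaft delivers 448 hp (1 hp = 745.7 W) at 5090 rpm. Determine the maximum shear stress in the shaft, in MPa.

ω = 2π·5090/60 = 533.0 rad/s, so T = P/ω = 448×745.7 / 533.0 = 626.8 N·m.
J = πd⁴/32 = π(0.0283)⁴/32 = 6.297×10^-8 m⁴.
τ_max = T·r/J = 626.8 × 0.0142 / 6.297×10^-8 = 1.408×10^8 Pa.

141 MPa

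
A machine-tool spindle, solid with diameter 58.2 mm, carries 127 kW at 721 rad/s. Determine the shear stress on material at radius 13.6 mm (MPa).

ω = 721 rad/s, so T = P/ω = 127×10³ / 721.0 = 176.1 N·m.
J = πd⁴/32 = π(0.0582)⁴/32 = 1.126×10^-6 m⁴.
Shear stress varies linearly with radius: τ = T·r/J = 176.1 × 0.0136 / 1.126×10^-6 = 2.127×10^6 Pa.

2.13 MPa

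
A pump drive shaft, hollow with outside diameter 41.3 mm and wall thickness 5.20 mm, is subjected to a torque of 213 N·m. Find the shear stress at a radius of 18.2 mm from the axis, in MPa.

J = π(d_o⁴ − d_i⁴)/32 = π(0.0413⁴ − 0.0309⁴)/32 = 1.961×10^-7 m⁴.
Shear stress varies linearly with radius: τ = T·r/J = 213.0 × 0.0182 / 1.961×10^-7 = 1.977×10^7 Pa.

19.8 MPa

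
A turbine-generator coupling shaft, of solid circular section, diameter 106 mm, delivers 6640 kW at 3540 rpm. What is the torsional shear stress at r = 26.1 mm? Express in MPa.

37.7 MPa

ω = 2π·3540/60 = 370.7 rad/s, so T = P/ω = 6640×10³ / 370.7 = 17910 N·m.
J = πd⁴/32 = π(0.106)⁴/32 = 1.239×10^-5 m⁴.
Shear stress varies linearly with radius: τ = T·r/J = 17910 × 0.0261 / 1.239×10^-5 = 3.772×10^7 Pa.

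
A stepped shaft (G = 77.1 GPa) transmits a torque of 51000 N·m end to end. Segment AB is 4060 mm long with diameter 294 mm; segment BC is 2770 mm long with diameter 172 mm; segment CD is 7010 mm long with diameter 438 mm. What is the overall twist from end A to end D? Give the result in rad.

J_AB = π(0.294)⁴/32 = 7.33×10^-4 m⁴; J_BC = π(0.172)⁴/32 = 8.59×10^-5 m⁴; J_CD = π(0.438)⁴/32 = 3.61×10^-3 m⁴.
θ = (T/G)·Σ L_i/J_i = (51000/77.1×10⁹)·(4.06/7.33×10^-4 + 2.77/8.59×10^-5 + 7.01/3.61×10^-3) = 0.02627 rad.

0.0263 rad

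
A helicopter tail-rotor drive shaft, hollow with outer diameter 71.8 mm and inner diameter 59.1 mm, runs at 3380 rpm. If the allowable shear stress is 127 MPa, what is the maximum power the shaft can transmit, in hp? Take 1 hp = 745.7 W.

2370 hp

J = π(d_o⁴ − d_i⁴)/32 = π(0.0718⁴ − 0.0591⁴)/32 = 1.411×10^-6 m⁴.
T_max = τ_allow·J/r = 1.27×10^8 × 1.411×10^-6 / 0.0359 = 4993 N·m.
ω = 2π·3380/60 = 354.0 rad/s, so P_max = T_max·ω = 1.767×10^6 W.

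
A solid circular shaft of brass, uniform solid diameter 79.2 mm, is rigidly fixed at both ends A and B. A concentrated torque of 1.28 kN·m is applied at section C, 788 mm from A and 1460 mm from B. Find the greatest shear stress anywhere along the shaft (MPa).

8.52 MPa

With uniform GJ and both ends fixed, compatibility θ_AC = θ_CB gives T_A·a = T_B·b, together with T_A + T_B = T₀.
T_A = T₀·b/(a+b) = 1280·1460/2248 = 831.3 N·m; T_B = 448.7 N·m.
τ in each portion: τ_AC = 8.52×10^6 Pa, τ_CB = 4.60×10^6 Pa; maximum is in AC.
τ_max = T_AC·r/J = 831.3·0.0396/3.86×10^-6 = 8.522×10^6 Pa.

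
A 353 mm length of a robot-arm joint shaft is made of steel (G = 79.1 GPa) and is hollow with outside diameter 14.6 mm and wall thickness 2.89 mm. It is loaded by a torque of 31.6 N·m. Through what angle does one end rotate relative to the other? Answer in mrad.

J = π(d_o⁴ − d_i⁴)/32 = π(0.0146⁴ − 0.00882⁴)/32 = 3.867×10^-9 m⁴.
θ = T·L/(G·J) = 31.60 × 0.353 / (79.1×10⁹ × 3.867×10^-9) = 0.03647 rad.

36.5 mrad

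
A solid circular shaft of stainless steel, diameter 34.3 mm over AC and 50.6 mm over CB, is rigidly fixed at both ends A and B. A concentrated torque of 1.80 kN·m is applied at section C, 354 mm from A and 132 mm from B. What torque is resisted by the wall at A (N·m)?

Compatibility: T_A·a/J_AC = T_B·b/J_CB with T_A + T_B = T₀.
J_AC = 1.36×10^-7 m⁴, J_CB = 6.44×10^-7 m⁴, so T_A = T₀·(J_AC/a)/((J_AC/a)+(J_CB/b)) = 131.4 N·m, T_B = 1669 N·m.

131 N·m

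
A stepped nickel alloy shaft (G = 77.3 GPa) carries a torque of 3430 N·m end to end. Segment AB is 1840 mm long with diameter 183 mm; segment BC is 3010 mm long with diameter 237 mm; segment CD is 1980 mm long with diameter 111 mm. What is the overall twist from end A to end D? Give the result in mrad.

7.07 mrad

J_AB = π(0.183)⁴/32 = 1.10×10^-4 m⁴; J_BC = π(0.237)⁴/32 = 3.10×10^-4 m⁴; J_CD = π(0.111)⁴/32 = 1.49×10^-5 m⁴.
θ = (T/G)·Σ L_i/J_i = (3430/77.3×10⁹)·(1.84/1.10×10^-4 + 3.01/3.10×10^-4 + 1.98/1.49×10^-5) = 7.068×10^-3 rad.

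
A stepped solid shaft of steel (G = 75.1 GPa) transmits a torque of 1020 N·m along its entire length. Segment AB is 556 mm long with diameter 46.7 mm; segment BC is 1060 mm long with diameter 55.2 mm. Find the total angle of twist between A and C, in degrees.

J_AB = π(0.0467)⁴/32 = 4.67×10^-7 m⁴; J_BC = π(0.0552)⁴/32 = 9.11×10^-7 m⁴.
θ = (T/G)·Σ L_i/J_i = (1020/75.1×10⁹)·(0.556/4.67×10^-7 + 1.06/9.11×10^-7) = 0.03197 rad.

1.83°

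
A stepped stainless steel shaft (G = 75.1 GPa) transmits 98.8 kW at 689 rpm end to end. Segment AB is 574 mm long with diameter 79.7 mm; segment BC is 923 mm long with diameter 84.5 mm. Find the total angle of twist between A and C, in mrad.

ω = 2π·689/60 = 72.15 rad/s, so T = P/ω = 98.8×10³ / 72.15 = 1369 N·m.
J_AB = π(0.0797)⁴/32 = 3.96×10^-6 m⁴; J_BC = π(0.0845)⁴/32 = 5.01×10^-6 m⁴.
θ = (T/G)·Σ L_i/J_i = (1369/75.1×10⁹)·(0.574/3.96×10^-6 + 0.923/5.01×10^-6) = 6.004×10^-3 rad.

6.00 mrad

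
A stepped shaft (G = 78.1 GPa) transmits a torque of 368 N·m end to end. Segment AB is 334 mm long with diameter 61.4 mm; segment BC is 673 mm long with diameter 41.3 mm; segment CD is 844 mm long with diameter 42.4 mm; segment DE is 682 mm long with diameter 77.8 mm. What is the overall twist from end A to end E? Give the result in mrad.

25.7 mrad

J_AB = π(0.0614)⁴/32 = 1.40×10^-6 m⁴; J_BC = π(0.0413)⁴/32 = 2.86×10^-7 m⁴; J_CD = π(0.0424)⁴/32 = 3.17×10^-7 m⁴; J_DE = π(0.0778)⁴/32 = 3.60×10^-6 m⁴.
θ = (T/G)·Σ L_i/J_i = (368.0/78.1×10⁹)·(0.334/1.40×10^-6 + 0.673/2.86×10^-7 + 0.844/3.17×10^-7 + 0.682/3.60×10^-6) = 0.02566 rad.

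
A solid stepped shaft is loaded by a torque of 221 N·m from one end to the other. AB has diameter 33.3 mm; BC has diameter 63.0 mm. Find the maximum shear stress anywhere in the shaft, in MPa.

30.5 MPa

Under the same torque, τ_max = 16T/(πd³) is largest where d is smallest — segment AB (d = 33.3 mm).
τ_max = 16·221.0/(π·(0.0333)³) = 3.048×10^7 Pa.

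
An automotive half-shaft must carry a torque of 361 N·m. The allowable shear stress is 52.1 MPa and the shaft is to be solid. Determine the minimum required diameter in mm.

For a solid shaft τ_max = 16T/(πd³), so d = (16T/(π τ_allow))^(1/3) = (16·361.0/(π·5.21×10^7))^(1/3) = 0.03280 m.

32.8 mm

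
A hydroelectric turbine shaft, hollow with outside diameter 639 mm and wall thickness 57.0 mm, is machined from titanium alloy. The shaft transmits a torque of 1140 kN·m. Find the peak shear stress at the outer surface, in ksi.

5.93 ksi

J = π(d_o⁴ − d_i⁴)/32 = π(0.639⁴ − 0.525⁴)/32 = 8.910×10^-3 m⁴.
τ_max = T·r/J = 1.140e6 × 0.320 / 8.910×10^-3 = 4.088×10^7 Pa.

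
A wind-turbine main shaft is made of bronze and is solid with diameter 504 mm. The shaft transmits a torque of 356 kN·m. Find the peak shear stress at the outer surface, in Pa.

J = πd⁴/32 = π(0.504)⁴/32 = 6.335×10^-3 m⁴.
τ_max = T·r/J = 356000 × 0.252 / 6.335×10^-3 = 1.416×10^7 Pa.

1.42e7 Pa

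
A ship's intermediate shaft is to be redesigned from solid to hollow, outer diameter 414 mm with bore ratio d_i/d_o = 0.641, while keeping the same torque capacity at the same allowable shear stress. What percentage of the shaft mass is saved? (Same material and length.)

33.4 %

Equal τ_max and T ⇒ the solid shaft needs d_s³ = d_o³(1−k⁴), so d_s = 414·(1−0.641⁴)^(1/3) = 389.3 mm.
Area ratio A_h/A_s = d_o²(1−k²)/d_s² = (1−k²)/(1−k⁴)^(2/3) = 0.6664.
Mass saving = 1 − 0.6664 = 33.4 %.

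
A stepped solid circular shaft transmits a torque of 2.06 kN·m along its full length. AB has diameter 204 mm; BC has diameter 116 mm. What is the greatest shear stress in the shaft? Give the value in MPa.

6.72 MPa

Under the same torque, τ_max = 16T/(πd³) is largest where d is smallest — segment BC (d = 116 mm).
τ_max = 16·2060/(π·(0.116)³) = 6.721×10^6 Pa.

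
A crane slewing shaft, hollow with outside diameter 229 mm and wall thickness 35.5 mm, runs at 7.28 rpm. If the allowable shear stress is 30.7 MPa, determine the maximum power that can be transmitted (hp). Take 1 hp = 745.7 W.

57.2 hp

J = π(d_o⁴ − d_i⁴)/32 = π(0.229⁴ − 0.158⁴)/32 = 2.088×10^-4 m⁴.
T_max = τ_allow·J/r = 3.07×10^7 × 2.088×10^-4 / 0.115 = 55980 N·m.
ω = 2π·7.28/60 = 0.7624 rad/s, so P_max = T_max·ω = 4.268×10^4 W.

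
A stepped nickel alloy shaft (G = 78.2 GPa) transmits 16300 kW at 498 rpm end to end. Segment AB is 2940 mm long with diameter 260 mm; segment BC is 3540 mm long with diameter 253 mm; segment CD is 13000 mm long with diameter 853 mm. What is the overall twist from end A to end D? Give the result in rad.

0.0624 rad

ω = 2π·498/60 = 52.15 rad/s, so T = P/ω = 16300×10³ / 52.15 = 312600 N·m.
J_AB = π(0.260)⁴/32 = 4.49×10^-4 m⁴; J_BC = π(0.253)⁴/32 = 4.02×10^-4 m⁴; J_CD = π(0.853)⁴/32 = 0.0520 m⁴.
θ = (T/G)·Σ L_i/J_i = (312600/78.2×10⁹)·(2.94/4.49×10^-4 + 3.54/4.02×10^-4 + 13.0/0.0520) = 0.06237 rad.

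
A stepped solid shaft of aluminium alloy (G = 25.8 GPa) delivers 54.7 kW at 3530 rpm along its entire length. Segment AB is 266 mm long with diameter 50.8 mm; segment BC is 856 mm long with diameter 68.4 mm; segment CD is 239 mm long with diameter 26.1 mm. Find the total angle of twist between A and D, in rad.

ω = 2π·3530/60 = 369.7 rad/s, so T = P/ω = 54.7×10³ / 369.7 = 148.0 N·m.
J_AB = π(0.0508)⁴/32 = 6.54×10^-7 m⁴; J_BC = π(0.0684)⁴/32 = 2.15×10^-6 m⁴; J_CD = π(0.0261)⁴/32 = 4.56×10^-8 m⁴.
θ = (T/G)·Σ L_i/J_i = (148.0/25.8×10⁹)·(0.266/6.54×10^-7 + 0.856/2.15×10^-6 + 0.239/4.56×10^-8) = 0.03471 rad.

0.0347 rad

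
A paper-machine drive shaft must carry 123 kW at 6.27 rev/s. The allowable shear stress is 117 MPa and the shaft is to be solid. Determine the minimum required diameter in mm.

51.4 mm

ω = 2π·6.27 = 39.40 rad/s, so T = P/ω = 123×10³ / 39.40 = 3122 N·m.
For a solid shaft τ_max = 16T/(πd³), so d = (16T/(π τ_allow))^(1/3) = (16·3122/(π·1.17×10^8))^(1/3) = 0.05141 m.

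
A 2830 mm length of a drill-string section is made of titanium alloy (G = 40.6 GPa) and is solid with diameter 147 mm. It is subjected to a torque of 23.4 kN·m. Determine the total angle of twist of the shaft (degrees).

2.04°

J = πd⁴/32 = π(0.147)⁴/32 = 4.584×10^-5 m⁴.
θ = T·L/(G·J) = 23400 × 2.83 / (40.6×10⁹ × 4.584×10^-5) = 0.03558 rad.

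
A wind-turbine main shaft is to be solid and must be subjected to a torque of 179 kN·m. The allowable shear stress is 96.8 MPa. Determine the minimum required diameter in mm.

211 mm

For a solid shaft τ_max = 16T/(πd³), so d = (16T/(π τ_allow))^(1/3) = (16·179000/(π·9.68×10^7))^(1/3) = 0.2112 m.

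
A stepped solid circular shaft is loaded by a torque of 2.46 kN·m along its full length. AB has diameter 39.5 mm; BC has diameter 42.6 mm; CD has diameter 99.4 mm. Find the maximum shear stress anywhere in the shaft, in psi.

29500 psi

Under the same torque, τ_max = 16T/(πd³) is largest where d is smallest — segment AB (d = 39.5 mm).
τ_max = 16·2460/(π·(0.0395)³) = 2.033×10^8 Pa.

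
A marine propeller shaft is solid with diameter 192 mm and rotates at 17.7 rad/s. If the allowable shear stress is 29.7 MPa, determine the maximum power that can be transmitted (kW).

731 kW

J = πd⁴/32 = π(0.192)⁴/32 = 1.334×10^-4 m⁴.
T_max = τ_allow·J/r = 2.97×10^7 × 1.334×10^-4 / 0.0960 = 41280 N·m.
ω = 17.7 rad/s, so P_max = T_max·ω = 7.306×10^5 W.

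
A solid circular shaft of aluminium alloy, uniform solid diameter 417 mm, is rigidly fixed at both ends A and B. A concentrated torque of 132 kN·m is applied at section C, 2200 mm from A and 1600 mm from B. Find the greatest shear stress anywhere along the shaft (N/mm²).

With uniform GJ and both ends fixed, compatibility θ_AC = θ_CB gives T_A·a = T_B·b, together with T_A + T_B = T₀.
T_A = T₀·b/(a+b) = 132000·1600/3800 = 55580 N·m; T_B = 76420 N·m.
τ in each portion: τ_AC = 3.90×10^6 Pa, τ_CB = 5.37×10^6 Pa; maximum is in CB.
τ_max = T_CB·r/J = 76420·0.208/2.97×10^-3 = 5.368×10^6 Pa.

5.37 N/mm²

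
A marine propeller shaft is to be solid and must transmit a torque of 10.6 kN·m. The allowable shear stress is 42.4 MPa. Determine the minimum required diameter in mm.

For a solid shaft τ_max = 16T/(πd³), so d = (16T/(π τ_allow))^(1/3) = (16·10600/(π·4.24×10^7))^(1/3) = 0.1084 m.

108 mm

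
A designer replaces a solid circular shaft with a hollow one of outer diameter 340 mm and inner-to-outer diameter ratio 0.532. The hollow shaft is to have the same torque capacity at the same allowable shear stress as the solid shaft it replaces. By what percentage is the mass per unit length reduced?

24.2 %

Equal τ_max and T ⇒ the solid shaft needs d_s³ = d_o³(1−k⁴), so d_s = 340·(1−0.532⁴)^(1/3) = 330.7 mm.
Area ratio A_h/A_s = d_o²(1−k²)/d_s² = (1−k²)/(1−k⁴)^(2/3) = 0.7580.
Mass saving = 1 − 0.7580 = 24.2 %.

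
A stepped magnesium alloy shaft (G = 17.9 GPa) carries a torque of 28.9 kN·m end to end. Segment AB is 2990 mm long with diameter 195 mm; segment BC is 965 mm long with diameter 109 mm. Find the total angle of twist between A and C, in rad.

0.146 rad

J_AB = π(0.195)⁴/32 = 1.42×10^-4 m⁴; J_BC = π(0.109)⁴/32 = 1.39×10^-5 m⁴.
θ = (T/G)·Σ L_i/J_i = (28900/17.9×10⁹)·(2.99/1.42×10^-4 + 0.965/1.39×10^-5) = 0.1464 rad.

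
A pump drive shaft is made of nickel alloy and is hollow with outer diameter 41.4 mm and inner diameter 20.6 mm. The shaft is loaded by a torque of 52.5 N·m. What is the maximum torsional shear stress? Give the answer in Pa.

4.01e6 Pa

J = π(d_o⁴ − d_i⁴)/32 = π(0.0414⁴ − 0.0206⁴)/32 = 2.707×10^-7 m⁴.
τ_max = T·r/J = 52.50 × 0.0207 / 2.707×10^-7 = 4.014×10^6 Pa.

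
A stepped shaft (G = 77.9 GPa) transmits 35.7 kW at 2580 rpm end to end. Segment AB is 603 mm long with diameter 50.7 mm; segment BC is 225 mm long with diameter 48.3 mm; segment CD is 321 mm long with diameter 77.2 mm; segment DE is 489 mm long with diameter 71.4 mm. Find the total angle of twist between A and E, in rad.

0.00277 rad

ω = 2π·2580/60 = 270.2 rad/s, so T = P/ω = 35.7×10³ / 270.2 = 132.1 N·m.
J_AB = π(0.0507)⁴/32 = 6.49×10^-7 m⁴; J_BC = π(0.0483)⁴/32 = 5.34×10^-7 m⁴; J_CD = π(0.0772)⁴/32 = 3.49×10^-6 m⁴; J_DE = π(0.0714)⁴/32 = 2.55×10^-6 m⁴.
θ = (T/G)·Σ L_i/J_i = (132.1/77.9×10⁹)·(0.603/6.49×10^-7 + 0.225/5.34×10^-7 + 0.321/3.49×10^-6 + 0.489/2.55×10^-6) = 2.772×10^-3 rad.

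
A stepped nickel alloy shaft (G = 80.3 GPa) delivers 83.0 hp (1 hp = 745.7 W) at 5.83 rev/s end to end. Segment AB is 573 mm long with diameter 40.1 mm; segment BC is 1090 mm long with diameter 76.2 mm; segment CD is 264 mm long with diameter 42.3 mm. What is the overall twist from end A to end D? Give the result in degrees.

4.13°

ω = 2π·5.83 = 36.63 rad/s, so T = P/ω = 83.0×745.7 / 36.63 = 1690 N·m.
J_AB = π(0.0401)⁴/32 = 2.54×10^-7 m⁴; J_BC = π(0.0762)⁴/32 = 3.31×10^-6 m⁴; J_CD = π(0.0423)⁴/32 = 3.14×10^-7 m⁴.
θ = (T/G)·Σ L_i/J_i = (1690/80.3×10⁹)·(0.573/2.54×10^-7 + 1.09/3.31×10^-6 + 0.264/3.14×10^-7) = 0.07210 rad.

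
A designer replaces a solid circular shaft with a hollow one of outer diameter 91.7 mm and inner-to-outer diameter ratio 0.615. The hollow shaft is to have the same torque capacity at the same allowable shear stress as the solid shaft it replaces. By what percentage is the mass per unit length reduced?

31.1 %

Equal τ_max and T ⇒ the solid shaft needs d_s³ = d_o³(1−k⁴), so d_s = 91.7·(1−0.615⁴)^(1/3) = 87.10 mm.
Area ratio A_h/A_s = d_o²(1−k²)/d_s² = (1−k²)/(1−k⁴)^(2/3) = 0.6892.
Mass saving = 1 − 0.6892 = 31.1 %.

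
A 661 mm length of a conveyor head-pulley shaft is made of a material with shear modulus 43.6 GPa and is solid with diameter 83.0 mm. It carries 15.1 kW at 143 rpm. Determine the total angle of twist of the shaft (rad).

0.00328 rad

ω = 2π·143/60 = 14.97 rad/s, so T = P/ω = 15.1×10³ / 14.97 = 1008 N·m.
J = πd⁴/32 = π(0.0830)⁴/32 = 4.659×10^-6 m⁴.
θ = T·L/(G·J) = 1008 × 0.661 / (43.6×10⁹ × 4.659×10^-6) = 3.281×10^-3 rad.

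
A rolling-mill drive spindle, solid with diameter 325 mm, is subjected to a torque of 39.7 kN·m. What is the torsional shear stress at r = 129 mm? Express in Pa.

4.68e6 Pa

J = πd⁴/32 = π(0.325)⁴/32 = 1.095×10^-3 m⁴.
Shear stress varies linearly with radius: τ = T·r/J = 39700 × 0.129 / 1.095×10^-3 = 4.676×10^6 Pa.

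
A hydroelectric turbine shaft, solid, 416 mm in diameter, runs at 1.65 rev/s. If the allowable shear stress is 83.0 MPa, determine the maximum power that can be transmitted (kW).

12200 kW

J = πd⁴/32 = π(0.416)⁴/32 = 2.940×10^-3 m⁴.
T_max = τ_allow·J/r = 8.30×10^7 × 2.940×10^-3 / 0.208 = 1.173e6 N·m.
ω = 2π·1.65 = 10.37 rad/s, so P_max = T_max·ω = 1.216×10^7 W.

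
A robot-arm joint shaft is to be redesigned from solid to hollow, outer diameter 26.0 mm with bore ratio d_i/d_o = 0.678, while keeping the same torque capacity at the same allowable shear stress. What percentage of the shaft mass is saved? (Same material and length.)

36.7 %

Equal τ_max and T ⇒ the solid shaft needs d_s³ = d_o³(1−k⁴), so d_s = 26.0·(1−0.678⁴)^(1/3) = 24.02 mm.
Area ratio A_h/A_s = d_o²(1−k²)/d_s² = (1−k²)/(1−k⁴)^(2/3) = 0.6330.
Mass saving = 1 − 0.6330 = 36.7 %.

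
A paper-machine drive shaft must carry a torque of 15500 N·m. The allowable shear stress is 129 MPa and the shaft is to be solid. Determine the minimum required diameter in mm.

For a solid shaft τ_max = 16T/(πd³), so d = (16T/(π τ_allow))^(1/3) = (16·15500/(π·1.29×10^8))^(1/3) = 0.08490 m.

84.9 mm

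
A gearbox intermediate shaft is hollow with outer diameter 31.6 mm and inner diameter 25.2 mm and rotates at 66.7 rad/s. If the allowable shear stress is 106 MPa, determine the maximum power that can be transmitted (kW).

J = π(d_o⁴ − d_i⁴)/32 = π(0.0316⁴ − 0.0252⁴)/32 = 5.830×10^-8 m⁴.
T_max = τ_allow·J/r = 1.06×10^8 × 5.830×10^-8 / 0.0158 = 391.1 N·m.
ω = 66.7 rad/s, so P_max = T_max·ω = 2.609×10^4 W.

26.1 kW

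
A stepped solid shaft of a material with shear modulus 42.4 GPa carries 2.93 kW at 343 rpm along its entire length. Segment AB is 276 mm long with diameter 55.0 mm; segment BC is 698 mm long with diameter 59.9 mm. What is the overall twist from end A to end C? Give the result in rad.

ω = 2π·343/60 = 35.92 rad/s, so T = P/ω = 2.93×10³ / 35.92 = 81.57 N·m.
J_AB = π(0.0550)⁴/32 = 8.98×10^-7 m⁴; J_BC = π(0.0599)⁴/32 = 1.26×10^-6 m⁴.
θ = (T/G)·Σ L_i/J_i = (81.57/42.4×10⁹)·(0.276/8.98×10^-7 + 0.698/1.26×10^-6) = 1.654×10^-3 rad.

0.00165 rad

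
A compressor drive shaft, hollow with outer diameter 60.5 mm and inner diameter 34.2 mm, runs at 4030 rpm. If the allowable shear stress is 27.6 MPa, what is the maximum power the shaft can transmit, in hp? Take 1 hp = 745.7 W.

610 hp

J = π(d_o⁴ − d_i⁴)/32 = π(0.0605⁴ − 0.0342⁴)/32 = 1.181×10^-6 m⁴.
T_max = τ_allow·J/r = 2.76×10^7 × 1.181×10^-6 / 0.0302 = 1078 N·m.
ω = 2π·4030/60 = 422.0 rad/s, so P_max = T_max·ω = 4.547×10^5 W.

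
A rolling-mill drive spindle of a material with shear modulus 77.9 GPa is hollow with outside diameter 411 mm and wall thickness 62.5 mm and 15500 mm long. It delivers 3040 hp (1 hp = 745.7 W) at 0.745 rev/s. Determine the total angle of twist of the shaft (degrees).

ω = 2π·0.745 = 4.681 rad/s, so T = P/ω = 3040×745.7 / 4.681 = 484300 N·m.
J = π(d_o⁴ − d_i⁴)/32 = π(0.411⁴ − 0.286⁴)/32 = 2.145×10^-3 m⁴.
θ = T·L/(G·J) = 484300 × 15.5 / (77.9×10⁹ × 2.145×10^-3) = 0.04493 rad.

2.57°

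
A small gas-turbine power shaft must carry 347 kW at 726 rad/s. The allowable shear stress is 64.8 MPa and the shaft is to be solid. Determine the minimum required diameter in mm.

33.5 mm

ω = 726 rad/s, so T = P/ω = 347×10³ / 726.0 = 478.0 N·m.
For a solid shaft τ_max = 16T/(πd³), so d = (16T/(π τ_allow))^(1/3) = (16·478.0/(π·6.48×10^7))^(1/3) = 0.03349 m.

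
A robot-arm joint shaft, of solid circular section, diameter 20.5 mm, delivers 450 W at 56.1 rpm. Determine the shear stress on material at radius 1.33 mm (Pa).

ω = 2π·56.1/60 = 5.875 rad/s, so T = P/ω = 450 / 5.875 = 76.60 N·m.
J = πd⁴/32 = π(0.0205)⁴/32 = 1.734×10^-8 m⁴.
Shear stress varies linearly with radius: τ = T·r/J = 76.60 × 0.00133 / 1.734×10^-8 = 5.876×10^6 Pa.

5.88e6 Pa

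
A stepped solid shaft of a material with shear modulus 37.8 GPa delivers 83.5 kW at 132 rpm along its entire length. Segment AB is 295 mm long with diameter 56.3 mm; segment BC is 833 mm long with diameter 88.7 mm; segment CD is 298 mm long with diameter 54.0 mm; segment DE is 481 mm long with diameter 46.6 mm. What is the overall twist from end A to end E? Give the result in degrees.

16.8°

ω = 2π·132/60 = 13.82 rad/s, so T = P/ω = 83.5×10³ / 13.82 = 6041 N·m.
J_AB = π(0.0563)⁴/32 = 9.86×10^-7 m⁴; J_BC = π(0.0887)⁴/32 = 6.08×10^-6 m⁴; J_CD = π(0.0540)⁴/32 = 8.35×10^-7 m⁴; J_DE = π(0.0466)⁴/32 = 4.63×10^-7 m⁴.
θ = (T/G)·Σ L_i/J_i = (6041/37.8×10⁹)·(0.295/9.86×10^-7 + 0.833/6.08×10^-6 + 0.298/8.35×10^-7 + 0.481/4.63×10^-7) = 0.2928 rad.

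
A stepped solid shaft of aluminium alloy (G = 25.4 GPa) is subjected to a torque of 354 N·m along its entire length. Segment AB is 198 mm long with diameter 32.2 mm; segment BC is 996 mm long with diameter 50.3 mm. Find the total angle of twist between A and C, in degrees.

J_AB = π(0.0322)⁴/32 = 1.06×10^-7 m⁴; J_BC = π(0.0503)⁴/32 = 6.28×10^-7 m⁴.
θ = (T/G)·Σ L_i/J_i = (354.0/25.4×10⁹)·(0.198/1.06×10^-7 + 0.996/6.28×10^-7) = 0.04823 rad.

2.76°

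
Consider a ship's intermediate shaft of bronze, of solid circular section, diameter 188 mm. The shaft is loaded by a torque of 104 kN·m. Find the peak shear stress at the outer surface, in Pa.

7.97e7 Pa

J = πd⁴/32 = π(0.188)⁴/32 = 1.226×10^-4 m⁴.
τ_max = T·r/J = 104000 × 0.0940 / 1.226×10^-4 = 7.971×10^7 Pa.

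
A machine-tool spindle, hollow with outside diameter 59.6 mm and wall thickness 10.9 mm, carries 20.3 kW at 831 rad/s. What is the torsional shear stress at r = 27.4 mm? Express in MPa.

0.645 MPa

ω = 831 rad/s, so T = P/ω = 20.3×10³ / 831.0 = 24.43 N·m.
J = π(d_o⁴ − d_i⁴)/32 = π(0.0596⁴ − 0.0378⁴)/32 = 1.038×10^-6 m⁴.
Shear stress varies linearly with radius: τ = T·r/J = 24.43 × 0.0274 / 1.038×10^-6 = 6.446×10^5 Pa.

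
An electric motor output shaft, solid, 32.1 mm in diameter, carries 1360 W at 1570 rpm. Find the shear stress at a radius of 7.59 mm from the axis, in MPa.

ω = 2π·1570/60 = 164.4 rad/s, so T = P/ω = 1360 / 164.4 = 8.272 N·m.
J = πd⁴/32 = π(0.0321)⁴/32 = 1.042×10^-7 m⁴.
Shear stress varies linearly with radius: τ = T·r/J = 8.272 × 0.00759 / 1.042×10^-7 = 6.023×10^5 Pa.

0.602 MPa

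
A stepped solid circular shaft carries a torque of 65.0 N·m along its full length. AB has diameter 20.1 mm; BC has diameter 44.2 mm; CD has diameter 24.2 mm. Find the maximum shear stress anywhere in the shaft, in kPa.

Under the same torque, τ_max = 16T/(πd³) is largest where d is smallest — segment AB (d = 20.1 mm).
τ_max = 16·65.00/(π·(0.0201)³) = 4.077×10^7 Pa.

40800 kPa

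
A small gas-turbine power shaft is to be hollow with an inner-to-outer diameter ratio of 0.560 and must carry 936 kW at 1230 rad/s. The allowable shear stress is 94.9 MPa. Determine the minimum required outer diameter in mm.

ω = 1230 rad/s, so T = P/ω = 936×10³ / 1230 = 761.0 N·m.
For a hollow shaft with d_i/d_o = 0.560: τ_max = 16T/(π d_o³ (1−k⁴)), so d_o = [16T/(π τ_allow (1−k⁴))]^(1/3) = [16·761.0/(π·9.49×10^7·0.9017)]^(1/3) = 0.03565 m.

35.6 mm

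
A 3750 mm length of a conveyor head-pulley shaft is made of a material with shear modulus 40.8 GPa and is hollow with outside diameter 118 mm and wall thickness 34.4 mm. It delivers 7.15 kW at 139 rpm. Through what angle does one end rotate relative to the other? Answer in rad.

0.00245 rad

ω = 2π·139/60 = 14.56 rad/s, so T = P/ω = 7.15×10³ / 14.56 = 491.2 N·m.
J = π(d_o⁴ − d_i⁴)/32 = π(0.118⁴ − 0.0492⁴)/32 = 1.846×10^-5 m⁴.
θ = T·L/(G·J) = 491.2 × 3.75 / (40.8×10⁹ × 1.846×10^-5) = 2.446×10^-3 rad.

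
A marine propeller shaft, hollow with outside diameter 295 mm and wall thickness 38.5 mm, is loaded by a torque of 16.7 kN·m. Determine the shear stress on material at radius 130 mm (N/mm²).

4.16 N/mm²

J = π(d_o⁴ − d_i⁴)/32 = π(0.295⁴ − 0.218⁴)/32 = 5.218×10^-4 m⁴.
Shear stress varies linearly with radius: τ = T·r/J = 16700 × 0.130 / 5.218×10^-4 = 4.161×10^6 Pa.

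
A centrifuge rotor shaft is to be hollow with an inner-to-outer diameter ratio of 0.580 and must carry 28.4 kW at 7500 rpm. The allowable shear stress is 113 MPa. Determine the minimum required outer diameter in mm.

ω = 2π·7500/60 = 785.4 rad/s, so T = P/ω = 28.4×10³ / 785.4 = 36.16 N·m.
For a hollow shaft with d_i/d_o = 0.580: τ_max = 16T/(π d_o³ (1−k⁴)), so d_o = [16T/(π τ_allow (1−k⁴))]^(1/3) = [16·36.16/(π·1.13×10^8·0.8868)]^(1/3) = 0.01225 m.

12.2 mm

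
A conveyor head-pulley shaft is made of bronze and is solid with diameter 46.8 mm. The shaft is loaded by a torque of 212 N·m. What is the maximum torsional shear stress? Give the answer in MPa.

J = πd⁴/32 = π(0.0468)⁴/32 = 4.710×10^-7 m⁴.
τ_max = T·r/J = 212.0 × 0.0234 / 4.710×10^-7 = 1.053×10^7 Pa.

10.5 MPa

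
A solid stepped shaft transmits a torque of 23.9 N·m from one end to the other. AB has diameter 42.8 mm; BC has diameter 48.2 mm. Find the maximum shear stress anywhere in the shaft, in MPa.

1.55 MPa

Under the same torque, τ_max = 16T/(πd³) is largest where d is smallest — segment AB (d = 42.8 mm).
τ_max = 16·23.90/(π·(0.0428)³) = 1.553×10^6 Pa.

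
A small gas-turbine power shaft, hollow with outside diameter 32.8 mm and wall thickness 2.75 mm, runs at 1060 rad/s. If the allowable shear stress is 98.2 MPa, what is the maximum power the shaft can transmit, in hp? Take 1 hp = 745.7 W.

503 hp

J = π(d_o⁴ − d_i⁴)/32 = π(0.0328⁴ − 0.0273⁴)/32 = 5.910×10^-8 m⁴.
T_max = τ_allow·J/r = 9.82×10^7 × 5.910×10^-8 / 0.0164 = 353.9 N·m.
ω = 1060 rad/s, so P_max = T_max·ω = 3.751×10^5 W.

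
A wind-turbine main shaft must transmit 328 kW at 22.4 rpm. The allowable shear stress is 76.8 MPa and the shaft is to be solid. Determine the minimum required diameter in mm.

ω = 2π·22.4/60 = 2.346 rad/s, so T = P/ω = 328×10³ / 2.346 = 139800 N·m.
For a solid shaft τ_max = 16T/(πd³), so d = (16T/(π τ_allow))^(1/3) = (16·139800/(π·7.68×10^7))^(1/3) = 0.2101 m.

210 mm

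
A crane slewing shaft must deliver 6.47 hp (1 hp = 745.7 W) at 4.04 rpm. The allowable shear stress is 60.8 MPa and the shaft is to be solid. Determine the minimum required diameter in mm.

ω = 2π·4.04/60 = 0.4231 rad/s, so T = P/ω = 6.47×745.7 / 0.4231 = 11400 N·m.
For a solid shaft τ_max = 16T/(πd³), so d = (16T/(π τ_allow))^(1/3) = (16·11400/(π·6.08×10^7))^(1/3) = 0.09849 m.

98.5 mm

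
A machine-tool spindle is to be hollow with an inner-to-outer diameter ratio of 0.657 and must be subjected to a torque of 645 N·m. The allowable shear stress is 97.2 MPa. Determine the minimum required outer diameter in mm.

For a hollow shaft with d_i/d_o = 0.657: τ_max = 16T/(π d_o³ (1−k⁴)), so d_o = [16T/(π τ_allow (1−k⁴))]^(1/3) = [16·645.0/(π·9.72×10^7·0.8137)]^(1/3) = 0.03463 m.

34.6 mm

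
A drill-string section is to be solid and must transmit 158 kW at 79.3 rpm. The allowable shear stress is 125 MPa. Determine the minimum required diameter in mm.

ω = 2π·79.3/60 = 8.304 rad/s, so T = P/ω = 158×10³ / 8.304 = 19030 N·m.
For a solid shaft τ_max = 16T/(πd³), so d = (16T/(π τ_allow))^(1/3) = (16·19030/(π·1.25×10^8))^(1/3) = 0.09186 m.

91.9 mm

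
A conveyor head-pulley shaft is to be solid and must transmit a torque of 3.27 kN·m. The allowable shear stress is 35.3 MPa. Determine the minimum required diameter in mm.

77.8 mm

For a solid shaft τ_max = 16T/(πd³), so d = (16T/(π τ_allow))^(1/3) = (16·3270/(π·3.53×10^7))^(1/3) = 0.07785 m.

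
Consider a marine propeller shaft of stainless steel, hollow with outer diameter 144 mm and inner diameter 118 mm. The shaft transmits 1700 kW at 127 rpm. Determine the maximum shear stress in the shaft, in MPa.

ω = 2π·127/60 = 13.30 rad/s, so T = P/ω = 1700×10³ / 13.30 = 127800 N·m.
J = π(d_o⁴ − d_i⁴)/32 = π(0.144⁴ − 0.118⁴)/32 = 2.318×10^-5 m⁴.
τ_max = T·r/J = 127800 × 0.0720 / 2.318×10^-5 = 3.971×10^8 Pa.

397 MPa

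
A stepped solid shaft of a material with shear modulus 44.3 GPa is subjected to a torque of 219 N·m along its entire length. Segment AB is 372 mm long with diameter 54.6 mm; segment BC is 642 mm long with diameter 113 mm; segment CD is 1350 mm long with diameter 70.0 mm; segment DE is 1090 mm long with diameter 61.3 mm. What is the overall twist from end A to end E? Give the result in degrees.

J_AB = π(0.0546)⁴/32 = 8.73×10^-7 m⁴; J_BC = π(0.113)⁴/32 = 1.60×10^-5 m⁴; J_CD = π(0.0700)⁴/32 = 2.36×10^-6 m⁴; J_DE = π(0.0613)⁴/32 = 1.39×10^-6 m⁴.
θ = (T/G)·Σ L_i/J_i = (219.0/44.3×10⁹)·(0.372/8.73×10^-7 + 0.642/1.60×10^-5 + 1.35/2.36×10^-6 + 1.09/1.39×10^-6) = 9.024×10^-3 rad.

0.517°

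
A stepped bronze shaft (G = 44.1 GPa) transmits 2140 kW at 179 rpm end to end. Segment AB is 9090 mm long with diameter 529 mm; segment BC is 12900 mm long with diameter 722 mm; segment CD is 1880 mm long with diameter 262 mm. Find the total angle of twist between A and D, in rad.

0.0148 rad

ω = 2π·179/60 = 18.74 rad/s, so T = P/ω = 2140×10³ / 18.74 = 114200 N·m.
J_AB = π(0.529)⁴/32 = 7.69×10^-3 m⁴; J_BC = π(0.722)⁴/32 = 0.0267 m⁴; J_CD = π(0.262)⁴/32 = 4.63×10^-4 m⁴.
θ = (T/G)·Σ L_i/J_i = (114200/44.1×10⁹)·(9.09/7.69×10^-3 + 12.9/0.0267 + 1.88/4.63×10^-4) = 0.01483 rad.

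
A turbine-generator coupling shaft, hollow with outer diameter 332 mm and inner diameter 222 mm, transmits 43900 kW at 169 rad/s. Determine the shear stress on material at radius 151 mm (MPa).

41.1 MPa

ω = 169 rad/s, so T = P/ω = 43900×10³ / 169.0 = 259800 N·m.
J = π(d_o⁴ − d_i⁴)/32 = π(0.332⁴ − 0.222⁴)/32 = 9.543×10^-4 m⁴.
Shear stress varies linearly with radius: τ = T·r/J = 259800 × 0.151 / 9.543×10^-4 = 4.110×10^7 Pa.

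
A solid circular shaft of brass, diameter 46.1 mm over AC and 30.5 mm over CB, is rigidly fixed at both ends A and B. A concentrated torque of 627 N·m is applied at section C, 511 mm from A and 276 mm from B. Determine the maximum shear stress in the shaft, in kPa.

29500 kPa

Compatibility: T_A·a/J_AC = T_B·b/J_CB with T_A + T_B = T₀.
J_AC = 4.43×10^-7 m⁴, J_CB = 8.50×10^-8 m⁴, so T_A = T₀·(J_AC/a)/((J_AC/a)+(J_CB/b)) = 462.8 N·m, T_B = 164.2 N·m.
τ in each portion: τ_AC = 2.41×10^7 Pa, τ_CB = 2.95×10^7 Pa; maximum is in CB.
τ_max = T_CB·r/J = 164.2·0.0152/8.50×10^-8 = 2.947×10^7 Pa.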